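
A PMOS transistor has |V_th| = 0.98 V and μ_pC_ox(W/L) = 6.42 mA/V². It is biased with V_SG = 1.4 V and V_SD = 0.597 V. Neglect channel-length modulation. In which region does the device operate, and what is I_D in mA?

V_ov = V_SG − |V_th| = 1.4 − 0.98 = 0.42 V.
Since V_SD = 0.597 V ≥ V_ov = 0.42 V, the device is in saturation.
I_D = ½ k_p V_ov² = 0.5 × 6.42 × 0.42² = 0.566 mA.

Saturation; I_D = 0.566 mA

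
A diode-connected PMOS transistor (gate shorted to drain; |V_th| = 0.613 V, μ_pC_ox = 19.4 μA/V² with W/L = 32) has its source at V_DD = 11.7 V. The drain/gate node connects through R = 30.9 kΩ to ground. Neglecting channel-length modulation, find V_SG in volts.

With gate tied to drain, V_SG = V_SD ≥ V_SG − |V_th|, so the device is in saturation.
k_p = μ_pC_ox · (W/L) = 0.6208 mA/V².
KCL at the drain: ½ k_p (V_SG − |V_th|)² = (V_DD − V_SG)/R.
Let x = V_SG − 0.613. Then 9.59 x² + x − 11.09 = 0, giving x = 1.02 V (positive root), so V_SG = 1.64 V.
I_D = (V_DD − V_SG)/R = (11.7 − 1.64) / 30.9 = 0.326 mA.

V_SG = 1.64 V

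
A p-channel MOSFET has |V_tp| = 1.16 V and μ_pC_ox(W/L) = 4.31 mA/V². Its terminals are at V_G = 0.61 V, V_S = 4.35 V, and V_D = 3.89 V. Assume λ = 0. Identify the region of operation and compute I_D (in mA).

V_SG = V_S − V_G = 4.35 − 0.61 = 3.74 V; V_SD = V_S − V_D = 4.35 − 3.89 = 0.46 V.
V_ov = V_SG − |V_tp| = 3.74 − 1.16 = 2.58 V.
Since V_SD = 0.46 V < V_ov = 2.58 V, the device is in the triode region.
I_D = k_p [V_ov · V_SD − ½ V_SD²] = 4.31 × [2.58 × 0.46 − 0.5 × 0.46²] = 4.66 mA.

Triode; I_D = 4.66 mA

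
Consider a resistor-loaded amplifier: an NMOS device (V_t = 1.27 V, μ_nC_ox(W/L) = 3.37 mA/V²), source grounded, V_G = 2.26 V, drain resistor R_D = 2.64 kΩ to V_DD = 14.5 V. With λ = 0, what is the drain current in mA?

I_D = 1.65 mA

V_GS = V_G = 2.26 V, so V_ov = 2.26 − 1.27 = 0.99 V.
Assume saturation: I_D = ½ k_n V_ov² = 0.5 × 3.37 × 0.99² = 1.65 mA, giving V_DS = V_DD − I_D R_D = 14.5 − 1.65 × 2.64 = 10.1 V.
V_DS = 10.1 V ≥ V_ov = 0.99 V, confirming saturation.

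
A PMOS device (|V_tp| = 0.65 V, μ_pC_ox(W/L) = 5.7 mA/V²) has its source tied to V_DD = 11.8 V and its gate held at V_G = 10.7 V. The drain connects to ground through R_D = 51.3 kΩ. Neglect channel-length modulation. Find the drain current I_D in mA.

V_SG = V_DD − V_G = 11.8 − 10.7 = 1.1 V, so V_ov = 1.1 − 0.65 = 0.45 V.
Assume saturation: I_D = ½ k_p V_ov² = 0.5 × 5.7 × 0.45² = 0.577 mA, giving V_SD = V_DD − I_D R_D = 11.8 − 0.577 × 51.3 = -17.8 V.
But -17.8 V < V_ov = 0.45 V, so the device is actually in triode.
In triode I_D = k_p[V_ov V_SD − ½ V_SD²] and I_D = (V_DD − V_SD)/R_D. Equating: 146 V_SD² − 132.6 V_SD + 11.8 = 0, giving V_SD = 0.1 V (the root below V_ov).
I_D = (11.8 − 0.1) / 51.3 = 0.228 mA.

I_D = 0.228 mA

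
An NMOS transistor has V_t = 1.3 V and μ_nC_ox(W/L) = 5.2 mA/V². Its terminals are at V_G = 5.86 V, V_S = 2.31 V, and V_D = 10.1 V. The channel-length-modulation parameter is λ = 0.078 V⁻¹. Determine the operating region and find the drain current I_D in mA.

Saturation; I_D = 21.2 mA

V_GS = V_G − V_S = 5.86 − 2.31 = 3.55 V; V_DS = V_D − V_S = 10.1 − 2.31 = 7.79 V.
V_ov = V_GS − V_t = 3.55 − 1.3 = 2.25 V.
Since V_DS = 7.79 V ≥ V_ov = 2.25 V, the device is in saturation.
I_D = ½ k_n V_ov² (1 + λ V_DS) = 0.5 × 5.2 × 2.25² × (1 + 0.078 × 7.79) = 21.2 mA.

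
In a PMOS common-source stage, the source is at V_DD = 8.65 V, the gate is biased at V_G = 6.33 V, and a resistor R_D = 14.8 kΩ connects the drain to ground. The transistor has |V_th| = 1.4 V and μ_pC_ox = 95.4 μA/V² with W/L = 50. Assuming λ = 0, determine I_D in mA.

V_SG = V_DD − V_G = 8.65 − 6.33 = 2.32 V, so V_ov = 2.32 − 1.4 = 0.92 V.
k_p = μ_pC_ox · (W/L) = 4.77 mA/V².
Assume saturation: I_D = ½ k_p V_ov² = 0.5 × 4.77 × 0.92² = 2.02 mA, giving V_SD = V_DD − I_D R_D = 8.65 − 2.02 × 14.8 = -21.2 V.
But -21.2 V < V_ov = 0.92 V, so the device is actually in triode.
In triode I_D = k_p[V_ov V_SD − ½ V_SD²] and I_D = (V_DD − V_SD)/R_D. Equating: 35.3 V_SD² − 65.95 V_SD + 8.65 = 0, giving V_SD = 0.142 V (the root below V_ov).
I_D = (8.65 − 0.142) / 14.8 = 0.575 mA.

I_D = 0.575 mA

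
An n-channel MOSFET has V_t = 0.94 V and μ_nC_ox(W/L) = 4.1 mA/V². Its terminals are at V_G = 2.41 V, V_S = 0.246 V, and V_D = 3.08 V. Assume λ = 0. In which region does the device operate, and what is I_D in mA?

V_GS = V_G − V_S = 2.41 − 0.246 = 2.16 V; V_DS = V_D − V_S = 3.08 − 0.246 = 2.83 V.
V_ov = V_GS − V_t = 2.16 − 0.94 = 1.22 V.
Since V_DS = 2.83 V ≥ V_ov = 1.22 V, the device is in saturation.
I_D = ½ k_n V_ov² = 0.5 × 4.1 × 1.22² = 3.07 mA.

Saturation; I_D = 3.07 mA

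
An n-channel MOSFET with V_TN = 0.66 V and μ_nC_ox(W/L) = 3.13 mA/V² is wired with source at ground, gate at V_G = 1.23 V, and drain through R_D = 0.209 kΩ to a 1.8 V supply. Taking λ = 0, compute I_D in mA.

V_GS = V_G = 1.23 V, so V_ov = 1.23 − 0.66 = 0.57 V.
Assume saturation: I_D = ½ k_n V_ov² = 0.5 × 3.13 × 0.57² = 0.508 mA, giving V_DS = V_DD − I_D R_D = 1.8 − 0.508 × 0.209 = 1.69 V.
V_DS = 1.69 V ≥ V_ov = 0.57 V, confirming saturation.

I_D = 0.508 mA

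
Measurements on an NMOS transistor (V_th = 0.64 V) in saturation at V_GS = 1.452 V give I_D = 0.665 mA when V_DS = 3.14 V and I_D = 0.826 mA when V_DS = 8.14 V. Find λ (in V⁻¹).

With V_GS fixed, I_D ∝ (1 + λ V_DS) in saturation, so I_D2/I_D1 = (1 + λ V_DS2)/(1 + λ V_DS1).
0.826/0.665 = 1.242 = (1 + 8.14 λ)/(1 + 3.14 λ).
Solving: λ (I_D1 V_DS2 − I_D2 V_DS1) = I_D2 − I_D1, so λ = (0.826 − 0.665) / (0.665 × 8.14 − 0.826 × 3.14) = 0.161 / 2.82 = 0.0571 V⁻¹.

λ = 0.0571 V⁻¹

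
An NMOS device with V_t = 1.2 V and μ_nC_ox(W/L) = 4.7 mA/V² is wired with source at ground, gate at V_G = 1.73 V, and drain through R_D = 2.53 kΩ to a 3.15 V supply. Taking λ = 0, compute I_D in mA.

V_GS = V_G = 1.73 V, so V_ov = 1.73 − 1.2 = 0.53 V.
Assume saturation: I_D = ½ k_n V_ov² = 0.5 × 4.7 × 0.53² = 0.66 mA, giving V_DS = V_DD − I_D R_D = 3.15 − 0.66 × 2.53 = 1.48 V.
V_DS = 1.48 V ≥ V_ov = 0.53 V, confirming saturation.

I_D = 0.660 mA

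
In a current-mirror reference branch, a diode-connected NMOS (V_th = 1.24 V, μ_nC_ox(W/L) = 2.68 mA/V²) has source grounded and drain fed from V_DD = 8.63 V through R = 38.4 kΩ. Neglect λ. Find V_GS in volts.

V_GS = 1.61 V

With gate tied to drain, V_GS = V_DS ≥ V_GS − V_th, so the device is in saturation.
KCL at the drain: ½ k_n (V_GS − V_th)² = (V_DD − V_GS)/R.
Let x = V_GS − 1.24. Then 51.5 x² + x − 7.39 = 0, giving x = 0.369 V (positive root), so V_GS = 1.61 V.
I_D = (V_DD − V_GS)/R = (8.63 − 1.61) / 38.4 = 0.183 mA.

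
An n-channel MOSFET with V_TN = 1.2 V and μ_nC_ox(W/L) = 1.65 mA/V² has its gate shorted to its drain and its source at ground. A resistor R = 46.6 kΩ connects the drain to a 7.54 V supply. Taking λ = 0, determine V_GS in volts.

V_GS = 1.59 V

With gate tied to drain, V_GS = V_DS ≥ V_GS − V_TN, so the device is in saturation.
KCL at the drain: ½ k_n (V_GS − V_TN)² = (V_DD − V_GS)/R.
Let x = V_GS − 1.2. Then 38.4 x² + x − 6.34 = 0, giving x = 0.393 V (positive root), so V_GS = 1.59 V.
I_D = (V_DD − V_GS)/R = (7.54 − 1.59) / 46.6 = 0.128 mA.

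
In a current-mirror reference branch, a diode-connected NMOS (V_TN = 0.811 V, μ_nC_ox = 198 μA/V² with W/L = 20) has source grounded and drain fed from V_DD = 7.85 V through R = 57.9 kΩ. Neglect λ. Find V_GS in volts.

V_GS = 1.05 V

With gate tied to drain, V_GS = V_DS ≥ V_GS − V_TN, so the device is in saturation.
k_n = μ_nC_ox · (W/L) = 3.96 mA/V².
KCL at the drain: ½ k_n (V_GS − V_TN)² = (V_DD − V_GS)/R.
Let x = V_GS − 0.811. Then 115 x² + x − 7.039 = 0, giving x = 0.243 V (positive root), so V_GS = 1.05 V.
I_D = (V_DD − V_GS)/R = (7.85 − 1.05) / 57.9 = 0.117 mA.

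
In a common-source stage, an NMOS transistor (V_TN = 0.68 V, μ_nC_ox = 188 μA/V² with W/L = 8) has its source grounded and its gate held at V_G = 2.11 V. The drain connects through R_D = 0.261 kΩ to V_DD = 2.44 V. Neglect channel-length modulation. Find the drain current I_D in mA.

I_D = 1.54 mA

V_GS = V_G = 2.11 V, so V_ov = 2.11 − 0.68 = 1.43 V.
k_n = μ_nC_ox · (W/L) = 1.504 mA/V².
Assume saturation: I_D = ½ k_n V_ov² = 0.5 × 1.504 × 1.43² = 1.54 mA, giving V_DS = V_DD − I_D R_D = 2.44 − 1.54 × 0.261 = 2.04 V.
V_DS = 2.04 V ≥ V_ov = 1.43 V, confirming saturation.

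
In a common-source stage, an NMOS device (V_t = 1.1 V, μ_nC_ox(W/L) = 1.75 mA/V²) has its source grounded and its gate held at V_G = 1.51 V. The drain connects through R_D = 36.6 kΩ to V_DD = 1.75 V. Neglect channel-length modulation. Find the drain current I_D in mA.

V_GS = V_G = 1.51 V, so V_ov = 1.51 − 1.1 = 0.41 V.
Assume saturation: I_D = ½ k_n V_ov² = 0.5 × 1.75 × 0.41² = 0.147 mA, giving V_DS = V_DD − I_D R_D = 1.75 − 0.147 × 36.6 = -3.63 V.
But -3.63 V < V_ov = 0.41 V, so the device is actually in triode.
In triode I_D = k_n[V_ov V_DS − ½ V_DS²] and I_D = (V_DD − V_DS)/R_D. Equating: 32 V_DS² − 27.26 V_DS + 1.75 = 0, giving V_DS = 0.0699 V (the root below V_ov).
I_D = (1.75 − 0.0699) / 36.6 = 0.0459 mA.

I_D = 0.0459 mA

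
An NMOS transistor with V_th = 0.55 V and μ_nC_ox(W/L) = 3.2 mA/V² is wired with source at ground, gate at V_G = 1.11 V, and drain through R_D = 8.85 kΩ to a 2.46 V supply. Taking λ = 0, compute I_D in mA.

I_D = 0.259 mA

V_GS = V_G = 1.11 V, so V_ov = 1.11 − 0.55 = 0.56 V.
Assume saturation: I_D = ½ k_n V_ov² = 0.5 × 3.2 × 0.56² = 0.502 mA, giving V_DS = V_DD − I_D R_D = 2.46 − 0.502 × 8.85 = -1.98 V.
But -1.98 V < V_ov = 0.56 V, so the device is actually in triode.
In triode I_D = k_n[V_ov V_DS − ½ V_DS²] and I_D = (V_DD − V_DS)/R_D. Equating: 14.2 V_DS² − 16.86 V_DS + 2.46 = 0, giving V_DS = 0.17 V (the root below V_ov).
I_D = (2.46 − 0.17) / 8.85 = 0.259 mA.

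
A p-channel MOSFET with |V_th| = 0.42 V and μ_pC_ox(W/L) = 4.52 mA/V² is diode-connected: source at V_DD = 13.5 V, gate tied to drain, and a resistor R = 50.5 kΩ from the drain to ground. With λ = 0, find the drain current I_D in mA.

With gate tied to drain, V_SG = V_SD ≥ V_SG − |V_th|, so the device is in saturation.
KCL at the drain: ½ k_p (V_SG − |V_th|)² = (V_DD − V_SG)/R.
Let x = V_SG − 0.42. Then 114 x² + x − 13.08 = 0, giving x = 0.334 V (positive root), so V_SG = 0.754 V.
I_D = (V_DD − V_SG)/R = (13.5 − 0.754) / 50.5 = 0.252 mA.

I_D = 0.252 mA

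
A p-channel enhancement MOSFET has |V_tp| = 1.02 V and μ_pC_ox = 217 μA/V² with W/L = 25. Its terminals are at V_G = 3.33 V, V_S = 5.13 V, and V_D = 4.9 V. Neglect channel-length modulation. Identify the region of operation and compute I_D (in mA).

V_SG = V_S − V_G = 5.13 − 3.33 = 1.8 V; V_SD = V_S − V_D = 5.13 − 4.9 = 0.23 V.
k_p = μ_pC_ox · (W/L) = 5.425 mA/V².
V_ov = V_SG − |V_tp| = 1.8 − 1.02 = 0.78 V.
Since V_SD = 0.23 V < V_ov = 0.78 V, the device is in the triode region.
I_D = k_p [V_ov · V_SD − ½ V_SD²] = 5.425 × [0.78 × 0.23 − 0.5 × 0.23²] = 0.83 mA.

Triode; I_D = 0.830 mA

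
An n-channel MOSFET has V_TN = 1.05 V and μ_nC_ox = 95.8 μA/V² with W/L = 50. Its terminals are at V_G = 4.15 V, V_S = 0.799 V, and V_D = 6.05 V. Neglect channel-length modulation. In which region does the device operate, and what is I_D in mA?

Saturation; I_D = 12.7 mA

V_GS = V_G − V_S = 4.15 − 0.799 = 3.35 V; V_DS = V_D − V_S = 6.05 − 0.799 = 5.25 V.
k_n = μ_nC_ox · (W/L) = 4.79 mA/V².
V_ov = V_GS − V_TN = 3.35 − 1.05 = 2.3 V.
Since V_DS = 5.25 V ≥ V_ov = 2.3 V, the device is in saturation.
I_D = ½ k_n V_ov² = 0.5 × 4.79 × 2.3² = 12.7 mA.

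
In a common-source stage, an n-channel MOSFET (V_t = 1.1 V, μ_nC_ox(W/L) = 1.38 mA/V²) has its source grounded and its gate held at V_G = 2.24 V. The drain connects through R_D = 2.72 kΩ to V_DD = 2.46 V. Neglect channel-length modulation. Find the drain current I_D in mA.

I_D = 0.688 mA

V_GS = V_G = 2.24 V, so V_ov = 2.24 − 1.1 = 1.14 V.
Assume saturation: I_D = ½ k_n V_ov² = 0.5 × 1.38 × 1.14² = 0.897 mA, giving V_DS = V_DD − I_D R_D = 2.46 − 0.897 × 2.72 = 0.0209 V.
But 0.0209 V < V_ov = 1.14 V, so the device is actually in triode.
In triode I_D = k_n[V_ov V_DS − ½ V_DS²] and I_D = (V_DD − V_DS)/R_D. Equating: 1.88 V_DS² − 5.279 V_DS + 2.46 = 0, giving V_DS = 0.59 V (the root below V_ov).
I_D = (2.46 − 0.59) / 2.72 = 0.688 mA.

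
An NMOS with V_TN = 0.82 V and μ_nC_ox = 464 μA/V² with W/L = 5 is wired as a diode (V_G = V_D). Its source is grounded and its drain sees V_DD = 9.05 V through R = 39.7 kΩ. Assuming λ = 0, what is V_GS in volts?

With gate tied to drain, V_GS = V_DS ≥ V_GS − V_TN, so the device is in saturation.
k_n = μ_nC_ox · (W/L) = 2.32 mA/V².
KCL at the drain: ½ k_n (V_GS − V_TN)² = (V_DD − V_GS)/R.
Let x = V_GS − 0.82. Then 46.1 x² + x − 8.23 = 0, giving x = 0.412 V (positive root), so V_GS = 1.23 V.
I_D = (V_DD − V_GS)/R = (9.05 − 1.23) / 39.7 = 0.197 mA.

V_GS = 1.23 V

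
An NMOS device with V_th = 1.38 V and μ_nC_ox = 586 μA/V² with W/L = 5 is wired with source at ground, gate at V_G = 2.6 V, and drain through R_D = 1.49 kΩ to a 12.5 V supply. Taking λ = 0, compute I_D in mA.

I_D = 2.18 mA

V_GS = V_G = 2.6 V, so V_ov = 2.6 − 1.38 = 1.22 V.
k_n = μ_nC_ox · (W/L) = 2.93 mA/V².
Assume saturation: I_D = ½ k_n V_ov² = 0.5 × 2.93 × 1.22² = 2.18 mA, giving V_DS = V_DD − I_D R_D = 12.5 − 2.18 × 1.49 = 9.25 V.
V_DS = 9.25 V ≥ V_ov = 1.22 V, confirming saturation.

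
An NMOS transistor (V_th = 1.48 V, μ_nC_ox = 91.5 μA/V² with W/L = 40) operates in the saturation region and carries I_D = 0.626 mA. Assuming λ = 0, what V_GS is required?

V_GS = 2.06 V

k_n = μ_nC_ox · (W/L) = 3.66 mA/V².
In saturation I_D = ½ k_n (V_GS − V_th)², so V_GS − V_th = √(2 I_D / k_n) = √(2 × 0.626 / 3.66) = 0.585 V.
V_GS = 1.48 + 0.585 = 2.06 V.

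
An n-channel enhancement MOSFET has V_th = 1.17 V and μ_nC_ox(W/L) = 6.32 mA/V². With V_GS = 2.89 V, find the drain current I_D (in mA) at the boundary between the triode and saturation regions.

At the boundary V_DS = V_ov = V_GS − V_th = 2.89 − 1.17 = 1.72 V.
I_D = ½ k_n V_ov² = 0.5 × 6.32 × 1.72² = 9.35 mA.

I_D = 9.35 mA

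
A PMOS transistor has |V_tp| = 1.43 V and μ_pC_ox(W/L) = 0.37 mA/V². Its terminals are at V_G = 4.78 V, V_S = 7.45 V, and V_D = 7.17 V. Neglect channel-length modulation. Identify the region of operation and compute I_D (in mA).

Triode; I_D = 0.114 mA

V_SG = V_S − V_G = 7.45 − 4.78 = 2.67 V; V_SD = V_S − V_D = 7.45 − 7.17 = 0.28 V.
V_ov = V_SG − |V_tp| = 2.67 − 1.43 = 1.24 V.
Since V_SD = 0.28 V < V_ov = 1.24 V, the device is in the triode region.
I_D = k_p [V_ov · V_SD − ½ V_SD²] = 0.37 × [1.24 × 0.28 − 0.5 × 0.28²] = 0.114 mA.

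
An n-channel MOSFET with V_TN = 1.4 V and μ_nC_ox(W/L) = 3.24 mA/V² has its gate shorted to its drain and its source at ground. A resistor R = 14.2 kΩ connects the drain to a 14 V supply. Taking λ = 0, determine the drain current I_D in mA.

With gate tied to drain, V_GS = V_DS ≥ V_GS − V_TN, so the device is in saturation.
KCL at the drain: ½ k_n (V_GS − V_TN)² = (V_DD − V_GS)/R.
Let x = V_GS − 1.4. Then 23 x² + x − 12.6 = 0, giving x = 0.719 V (positive root), so V_GS = 2.12 V.
I_D = (V_DD − V_GS)/R = (14 − 2.12) / 14.2 = 0.837 mA.

I_D = 0.837 mA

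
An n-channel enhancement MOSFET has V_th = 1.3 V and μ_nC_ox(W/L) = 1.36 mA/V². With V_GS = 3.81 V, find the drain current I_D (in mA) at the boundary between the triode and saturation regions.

At the boundary V_DS = V_ov = V_GS − V_th = 3.81 − 1.3 = 2.51 V.
I_D = ½ k_n V_ov² = 0.5 × 1.36 × 2.51² = 4.28 mA.

I_D = 4.28 mA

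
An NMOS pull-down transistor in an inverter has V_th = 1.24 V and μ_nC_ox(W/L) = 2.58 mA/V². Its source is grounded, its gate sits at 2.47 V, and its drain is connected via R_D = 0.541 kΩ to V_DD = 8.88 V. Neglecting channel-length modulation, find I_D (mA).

V_GS = V_G = 2.47 V, so V_ov = 2.47 − 1.24 = 1.23 V.
Assume saturation: I_D = ½ k_n V_ov² = 0.5 × 2.58 × 1.23² = 1.95 mA, giving V_DS = V_DD − I_D R_D = 8.88 − 1.95 × 0.541 = 7.82 V.
V_DS = 7.82 V ≥ V_ov = 1.23 V, confirming saturation.

I_D = 1.95 mA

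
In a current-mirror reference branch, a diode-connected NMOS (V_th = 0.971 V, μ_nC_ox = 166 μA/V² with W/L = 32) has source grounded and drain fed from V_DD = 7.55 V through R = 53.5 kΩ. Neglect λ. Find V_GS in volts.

V_GS = 1.18 V

With gate tied to drain, V_GS = V_DS ≥ V_GS − V_th, so the device is in saturation.
k_n = μ_nC_ox · (W/L) = 5.312 mA/V².
KCL at the drain: ½ k_n (V_GS − V_th)² = (V_DD − V_GS)/R.
Let x = V_GS − 0.971. Then 142 x² + x − 6.579 = 0, giving x = 0.212 V (positive root), so V_GS = 1.18 V.
I_D = (V_DD − V_GS)/R = (7.55 − 1.18) / 53.5 = 0.119 mA.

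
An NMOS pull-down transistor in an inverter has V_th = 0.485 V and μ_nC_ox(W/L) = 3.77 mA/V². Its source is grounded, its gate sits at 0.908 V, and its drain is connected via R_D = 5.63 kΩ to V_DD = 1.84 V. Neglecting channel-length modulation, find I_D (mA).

V_GS = V_G = 0.908 V, so V_ov = 0.908 − 0.485 = 0.423 V.
Assume saturation: I_D = ½ k_n V_ov² = 0.5 × 3.77 × 0.423² = 0.337 mA, giving V_DS = V_DD − I_D R_D = 1.84 − 0.337 × 5.63 = -0.0589 V.
But -0.0589 V < V_ov = 0.423 V, so the device is actually in triode.
In triode I_D = k_n[V_ov V_DS − ½ V_DS²] and I_D = (V_DD − V_DS)/R_D. Equating: 10.6 V_DS² − 9.978 V_DS + 1.84 = 0, giving V_DS = 0.252 V (the root below V_ov).
I_D = (1.84 − 0.252) / 5.63 = 0.282 mA.

I_D = 0.282 mA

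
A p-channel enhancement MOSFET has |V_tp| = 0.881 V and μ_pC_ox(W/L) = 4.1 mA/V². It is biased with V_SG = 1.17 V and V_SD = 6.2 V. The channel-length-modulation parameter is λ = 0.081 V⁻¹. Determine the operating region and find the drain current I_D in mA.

V_ov = V_SG − |V_tp| = 1.17 − 0.881 = 0.289 V.
Since V_SD = 6.2 V ≥ V_ov = 0.289 V, the device is in saturation.
I_D = ½ k_p V_ov² (1 + λ V_SD) = 0.5 × 4.1 × 0.289² × (1 + 0.081 × 6.2) = 0.257 mA.

Saturation; I_D = 0.257 mA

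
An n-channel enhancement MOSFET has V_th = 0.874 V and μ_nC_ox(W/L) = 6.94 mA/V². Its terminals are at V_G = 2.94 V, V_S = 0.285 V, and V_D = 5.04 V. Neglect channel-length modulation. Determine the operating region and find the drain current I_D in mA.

Saturation; I_D = 11.0 mA

V_GS = V_G − V_S = 2.94 − 0.285 = 2.65 V; V_DS = V_D − V_S = 5.04 − 0.285 = 4.75 V.
V_ov = V_GS − V_th = 2.65 − 0.874 = 1.78 V.
Since V_DS = 4.75 V ≥ V_ov = 1.78 V, the device is in saturation.
I_D = ½ k_n V_ov² = 0.5 × 6.94 × 1.78² = 11 mA.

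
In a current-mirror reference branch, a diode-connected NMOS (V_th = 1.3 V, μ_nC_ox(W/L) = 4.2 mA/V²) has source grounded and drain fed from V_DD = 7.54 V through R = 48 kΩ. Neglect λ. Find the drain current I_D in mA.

With gate tied to drain, V_GS = V_DS ≥ V_GS − V_th, so the device is in saturation.
KCL at the drain: ½ k_n (V_GS − V_th)² = (V_DD − V_GS)/R.
Let x = V_GS − 1.3. Then 101 x² + x − 6.24 = 0, giving x = 0.244 V (positive root), so V_GS = 1.54 V.
I_D = (V_DD − V_GS)/R = (7.54 − 1.54) / 48 = 0.125 mA.

I_D = 0.125 mA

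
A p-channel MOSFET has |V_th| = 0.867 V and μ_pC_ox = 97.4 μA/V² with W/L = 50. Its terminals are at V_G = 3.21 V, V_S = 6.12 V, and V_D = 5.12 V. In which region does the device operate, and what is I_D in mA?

Triode; I_D = 7.51 mA

V_SG = V_S − V_G = 6.12 − 3.21 = 2.91 V; V_SD = V_S − V_D = 6.12 − 5.12 = 1 V.
k_p = μ_pC_ox · (W/L) = 4.87 mA/V².
V_ov = V_SG − |V_th| = 2.91 − 0.867 = 2.04 V.
Since V_SD = 1 V < V_ov = 2.04 V, the device is in the triode region.
I_D = k_p [V_ov · V_SD − ½ V_SD²] = 4.87 × [2.04 × 1 − 0.5 × 1²] = 7.51 mA.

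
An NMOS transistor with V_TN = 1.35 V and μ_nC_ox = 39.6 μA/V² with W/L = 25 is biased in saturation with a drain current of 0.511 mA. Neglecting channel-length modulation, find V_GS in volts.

k_n = μ_nC_ox · (W/L) = 0.99 mA/V².
In saturation I_D = ½ k_n (V_GS − V_TN)², so V_GS − V_TN = √(2 I_D / k_n) = √(2 × 0.511 / 0.99) = 1.02 V.
V_GS = 1.35 + 1.02 = 2.37 V.

V_GS = 2.37 V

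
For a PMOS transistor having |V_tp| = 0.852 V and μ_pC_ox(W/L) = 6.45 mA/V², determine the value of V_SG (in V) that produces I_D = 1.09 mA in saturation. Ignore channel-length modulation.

In saturation I_D = ½ k_p (V_SG − |V_tp|)², so V_SG − |V_tp| = √(2 I_D / k_p) = √(2 × 1.09 / 6.45) = 0.581 V.
V_SG = 0.852 + 0.581 = 1.43 V.

V_SG = 1.43 V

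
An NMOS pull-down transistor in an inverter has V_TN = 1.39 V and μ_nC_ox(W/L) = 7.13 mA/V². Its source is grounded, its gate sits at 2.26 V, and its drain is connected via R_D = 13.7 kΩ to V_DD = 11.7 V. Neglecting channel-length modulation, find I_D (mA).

V_GS = V_G = 2.26 V, so V_ov = 2.26 − 1.39 = 0.87 V.
Assume saturation: I_D = ½ k_n V_ov² = 0.5 × 7.13 × 0.87² = 2.7 mA, giving V_DS = V_DD − I_D R_D = 11.7 − 2.7 × 13.7 = -25.3 V.
But -25.3 V < V_ov = 0.87 V, so the device is actually in triode.
In triode I_D = k_n[V_ov V_DS − ½ V_DS²] and I_D = (V_DD − V_DS)/R_D. Equating: 48.8 V_DS² − 85.98 V_DS + 11.7 = 0, giving V_DS = 0.149 V (the root below V_ov).
I_D = (11.7 − 0.149) / 13.7 = 0.843 mA.

I_D = 0.843 mA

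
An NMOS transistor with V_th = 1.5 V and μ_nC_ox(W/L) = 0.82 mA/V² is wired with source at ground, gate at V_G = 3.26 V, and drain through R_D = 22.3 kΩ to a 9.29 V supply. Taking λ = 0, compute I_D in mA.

I_D = 0.403 mA

V_GS = V_G = 3.26 V, so V_ov = 3.26 − 1.5 = 1.76 V.
Assume saturation: I_D = ½ k_n V_ov² = 0.5 × 0.82 × 1.76² = 1.27 mA, giving V_DS = V_DD − I_D R_D = 9.29 − 1.27 × 22.3 = -19 V.
But -19 V < V_ov = 1.76 V, so the device is actually in triode.
In triode I_D = k_n[V_ov V_DS − ½ V_DS²] and I_D = (V_DD − V_DS)/R_D. Equating: 9.14 V_DS² − 33.18 V_DS + 9.29 = 0, giving V_DS = 0.306 V (the root below V_ov).
I_D = (9.29 − 0.306) / 22.3 = 0.403 mA.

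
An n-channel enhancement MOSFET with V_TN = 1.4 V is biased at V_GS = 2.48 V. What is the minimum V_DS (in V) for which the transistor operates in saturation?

The boundary between triode and saturation is V_DS = V_GS − V_TN = V_ov.
V_ov = 2.48 − 1.4 = 1.08 V.

V_DS,sat = 1.08 V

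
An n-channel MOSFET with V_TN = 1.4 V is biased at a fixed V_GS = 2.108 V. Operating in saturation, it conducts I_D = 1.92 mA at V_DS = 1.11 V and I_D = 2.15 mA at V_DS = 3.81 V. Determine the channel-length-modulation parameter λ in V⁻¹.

λ = 0.0467 V⁻¹

With V_GS fixed, I_D ∝ (1 + λ V_DS) in saturation, so I_D2/I_D1 = (1 + λ V_DS2)/(1 + λ V_DS1).
2.15/1.92 = 1.12 = (1 + 3.81 λ)/(1 + 1.11 λ).
Solving: λ (I_D1 V_DS2 − I_D2 V_DS1) = I_D2 − I_D1, so λ = (2.15 − 1.92) / (1.92 × 3.81 − 2.15 × 1.11) = 0.23 / 4.93 = 0.0467 V⁻¹.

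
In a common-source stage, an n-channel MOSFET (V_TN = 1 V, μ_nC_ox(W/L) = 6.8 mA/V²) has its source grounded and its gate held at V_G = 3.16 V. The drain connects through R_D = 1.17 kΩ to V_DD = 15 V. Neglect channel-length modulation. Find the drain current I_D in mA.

I_D = 11.9 mA

V_GS = V_G = 3.16 V, so V_ov = 3.16 − 1 = 2.16 V.
Assume saturation: I_D = ½ k_n V_ov² = 0.5 × 6.8 × 2.16² = 15.9 mA, giving V_DS = V_DD − I_D R_D = 15 − 15.9 × 1.17 = -3.56 V.
But -3.56 V < V_ov = 2.16 V, so the device is actually in triode.
In triode I_D = k_n[V_ov V_DS − ½ V_DS²] and I_D = (V_DD − V_DS)/R_D. Equating: 3.98 V_DS² − 18.18 V_DS + 15 = 0, giving V_DS = 1.08 V (the root below V_ov).
I_D = (15 − 1.08) / 1.17 = 11.9 mA.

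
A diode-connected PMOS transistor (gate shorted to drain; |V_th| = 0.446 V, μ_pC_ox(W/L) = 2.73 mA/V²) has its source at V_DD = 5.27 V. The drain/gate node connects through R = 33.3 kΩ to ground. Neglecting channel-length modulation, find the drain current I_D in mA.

I_D = 0.135 mA

With gate tied to drain, V_SG = V_SD ≥ V_SG − |V_th|, so the device is in saturation.
KCL at the drain: ½ k_p (V_SG − |V_th|)² = (V_DD − V_SG)/R.
Let x = V_SG − 0.446. Then 45.5 x² + x − 4.824 = 0, giving x = 0.315 V (positive root), so V_SG = 0.761 V.
I_D = (V_DD − V_SG)/R = (5.27 − 0.761) / 33.3 = 0.135 mA.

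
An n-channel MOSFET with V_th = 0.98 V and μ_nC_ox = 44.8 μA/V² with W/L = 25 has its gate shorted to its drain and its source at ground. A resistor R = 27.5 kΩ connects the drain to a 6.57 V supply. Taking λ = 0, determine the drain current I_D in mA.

I_D = 0.183 mA

With gate tied to drain, V_GS = V_DS ≥ V_GS − V_th, so the device is in saturation.
k_n = μ_nC_ox · (W/L) = 1.12 mA/V².
KCL at the drain: ½ k_n (V_GS − V_th)² = (V_DD − V_GS)/R.
Let x = V_GS − 0.98. Then 15.4 x² + x − 5.59 = 0, giving x = 0.571 V (positive root), so V_GS = 1.55 V.
I_D = (V_DD − V_GS)/R = (6.57 − 1.55) / 27.5 = 0.183 mA.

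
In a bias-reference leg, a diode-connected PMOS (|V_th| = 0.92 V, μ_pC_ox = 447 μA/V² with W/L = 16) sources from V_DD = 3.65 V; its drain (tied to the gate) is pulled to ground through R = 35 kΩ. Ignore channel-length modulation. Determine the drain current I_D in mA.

I_D = 0.0739 mA

With gate tied to drain, V_SG = V_SD ≥ V_SG − |V_th|, so the device is in saturation.
k_p = μ_pC_ox · (W/L) = 7.152 mA/V².
KCL at the drain: ½ k_p (V_SG − |V_th|)² = (V_DD − V_SG)/R.
Let x = V_SG − 0.92. Then 125 x² + x − 2.73 = 0, giving x = 0.144 V (positive root), so V_SG = 1.06 V.
I_D = (V_DD − V_SG)/R = (3.65 − 1.06) / 35 = 0.0739 mA.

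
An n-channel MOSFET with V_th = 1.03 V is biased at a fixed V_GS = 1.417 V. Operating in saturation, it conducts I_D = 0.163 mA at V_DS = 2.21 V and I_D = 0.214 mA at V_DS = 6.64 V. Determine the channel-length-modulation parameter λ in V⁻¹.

With V_GS fixed, I_D ∝ (1 + λ V_DS) in saturation, so I_D2/I_D1 = (1 + λ V_DS2)/(1 + λ V_DS1).
0.214/0.163 = 1.313 = (1 + 6.64 λ)/(1 + 2.21 λ).
Solving: λ (I_D1 V_DS2 − I_D2 V_DS1) = I_D2 − I_D1, so λ = (0.214 − 0.163) / (0.163 × 6.64 − 0.214 × 2.21) = 0.051 / 0.609 = 0.0837 V⁻¹.

λ = 0.0837 V⁻¹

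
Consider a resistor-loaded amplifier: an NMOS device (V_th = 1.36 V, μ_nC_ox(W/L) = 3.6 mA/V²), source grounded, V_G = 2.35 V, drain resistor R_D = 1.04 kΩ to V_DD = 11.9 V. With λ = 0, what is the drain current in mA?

V_GS = V_G = 2.35 V, so V_ov = 2.35 − 1.36 = 0.99 V.
Assume saturation: I_D = ½ k_n V_ov² = 0.5 × 3.6 × 0.99² = 1.76 mA, giving V_DS = V_DD − I_D R_D = 11.9 − 1.76 × 1.04 = 10.1 V.
V_DS = 10.1 V ≥ V_ov = 0.99 V, confirming saturation.

I_D = 1.76 mA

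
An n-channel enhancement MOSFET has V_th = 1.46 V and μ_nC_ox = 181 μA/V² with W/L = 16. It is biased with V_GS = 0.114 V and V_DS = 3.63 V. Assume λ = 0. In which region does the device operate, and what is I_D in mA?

Cutoff; I_D = 0 mA

V_GS = 0.114 V < V_th = 1.46 V, so the transistor is in cutoff.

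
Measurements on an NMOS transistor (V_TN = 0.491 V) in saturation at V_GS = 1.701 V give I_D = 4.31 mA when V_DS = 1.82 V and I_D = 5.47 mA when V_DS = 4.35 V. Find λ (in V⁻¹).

With V_GS fixed, I_D ∝ (1 + λ V_DS) in saturation, so I_D2/I_D1 = (1 + λ V_DS2)/(1 + λ V_DS1).
5.47/4.31 = 1.269 = (1 + 4.35 λ)/(1 + 1.82 λ).
Solving: λ (I_D1 V_DS2 − I_D2 V_DS1) = I_D2 − I_D1, so λ = (5.47 − 4.31) / (4.31 × 4.35 − 5.47 × 1.82) = 1.16 / 8.79 = 0.132 V⁻¹.

λ = 0.132 V⁻¹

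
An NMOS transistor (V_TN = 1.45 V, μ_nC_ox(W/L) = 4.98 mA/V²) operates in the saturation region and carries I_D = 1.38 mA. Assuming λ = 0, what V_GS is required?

V_GS = 2.19 V

In saturation I_D = ½ k_n (V_GS − V_TN)², so V_GS − V_TN = √(2 I_D / k_n) = √(2 × 1.38 / 4.98) = 0.744 V.
V_GS = 1.45 + 0.744 = 2.19 V.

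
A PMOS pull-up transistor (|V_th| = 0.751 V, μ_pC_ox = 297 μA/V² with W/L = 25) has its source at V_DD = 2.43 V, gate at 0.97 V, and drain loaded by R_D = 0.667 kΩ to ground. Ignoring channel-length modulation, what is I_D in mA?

I_D = 1.87 mA

V_SG = V_DD − V_G = 2.43 − 0.97 = 1.46 V, so V_ov = 1.46 − 0.751 = 0.709 V.
k_p = μ_pC_ox · (W/L) = 7.425 mA/V².
Assume saturation: I_D = ½ k_p V_ov² = 0.5 × 7.425 × 0.709² = 1.87 mA, giving V_SD = V_DD − I_D R_D = 2.43 − 1.87 × 0.667 = 1.19 V.
V_SD = 1.19 V ≥ V_ov = 0.709 V, confirming saturation.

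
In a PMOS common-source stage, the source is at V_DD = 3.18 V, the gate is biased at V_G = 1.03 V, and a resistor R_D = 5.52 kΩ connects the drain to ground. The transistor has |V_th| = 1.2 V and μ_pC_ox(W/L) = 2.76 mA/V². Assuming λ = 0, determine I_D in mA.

V_SG = V_DD − V_G = 3.18 − 1.03 = 2.15 V, so V_ov = 2.15 − 1.2 = 0.95 V.
Assume saturation: I_D = ½ k_p V_ov² = 0.5 × 2.76 × 0.95² = 1.25 mA, giving V_SD = V_DD − I_D R_D = 3.18 − 1.25 × 5.52 = -3.69 V.
But -3.69 V < V_ov = 0.95 V, so the device is actually in triode.
In triode I_D = k_p[V_ov V_SD − ½ V_SD²] and I_D = (V_DD − V_SD)/R_D. Equating: 7.62 V_SD² − 15.47 V_SD + 3.18 = 0, giving V_SD = 0.232 V (the root below V_ov).
I_D = (3.18 − 0.232) / 5.52 = 0.534 mA.

I_D = 0.534 mA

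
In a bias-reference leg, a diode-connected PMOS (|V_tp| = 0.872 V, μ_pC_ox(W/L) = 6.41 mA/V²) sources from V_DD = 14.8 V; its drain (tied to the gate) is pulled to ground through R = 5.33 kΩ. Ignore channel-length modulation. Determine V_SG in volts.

V_SG = 1.75 V

With gate tied to drain, V_SG = V_SD ≥ V_SG − |V_tp|, so the device is in saturation.
KCL at the drain: ½ k_p (V_SG − |V_tp|)² = (V_DD − V_SG)/R.
Let x = V_SG − 0.872. Then 17.1 x² + x − 13.93 = 0, giving x = 0.874 V (positive root), so V_SG = 1.75 V.
I_D = (V_DD − V_SG)/R = (14.8 − 1.75) / 5.33 = 2.45 mA.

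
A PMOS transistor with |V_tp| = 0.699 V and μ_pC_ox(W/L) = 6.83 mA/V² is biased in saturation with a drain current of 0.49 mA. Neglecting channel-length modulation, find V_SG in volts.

V_SG = 1.08 V

In saturation I_D = ½ k_p (V_SG − |V_tp|)², so V_SG − |V_tp| = √(2 I_D / k_p) = √(2 × 0.49 / 6.83) = 0.379 V.
V_SG = 0.699 + 0.379 = 1.08 V.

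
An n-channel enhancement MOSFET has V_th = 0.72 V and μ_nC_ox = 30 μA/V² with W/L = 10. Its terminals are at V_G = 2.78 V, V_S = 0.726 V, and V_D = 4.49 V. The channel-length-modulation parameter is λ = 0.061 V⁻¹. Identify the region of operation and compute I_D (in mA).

Saturation; I_D = 0.328 mA

V_GS = V_G − V_S = 2.78 − 0.726 = 2.05 V; V_DS = V_D − V_S = 4.49 − 0.726 = 3.76 V.
k_n = μ_nC_ox · (W/L) = 0.3 mA/V².
V_ov = V_GS − V_th = 2.05 − 0.72 = 1.33 V.
Since V_DS = 3.76 V ≥ V_ov = 1.33 V, the device is in saturation.
I_D = ½ k_n V_ov² (1 + λ V_DS) = 0.5 × 0.3 × 1.33² × (1 + 0.061 × 3.76) = 0.328 mA.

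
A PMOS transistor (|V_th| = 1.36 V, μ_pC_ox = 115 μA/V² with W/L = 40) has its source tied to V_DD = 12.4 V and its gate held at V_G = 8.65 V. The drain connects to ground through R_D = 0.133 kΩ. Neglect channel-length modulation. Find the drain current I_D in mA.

I_D = 13.1 mA

V_SG = V_DD − V_G = 12.4 − 8.65 = 3.75 V, so V_ov = 3.75 − 1.36 = 2.39 V.
k_p = μ_pC_ox · (W/L) = 4.6 mA/V².
Assume saturation: I_D = ½ k_p V_ov² = 0.5 × 4.6 × 2.39² = 13.1 mA, giving V_SD = V_DD − I_D R_D = 12.4 − 13.1 × 0.133 = 10.7 V.
V_SD = 10.7 V ≥ V_ov = 2.39 V, confirming saturation.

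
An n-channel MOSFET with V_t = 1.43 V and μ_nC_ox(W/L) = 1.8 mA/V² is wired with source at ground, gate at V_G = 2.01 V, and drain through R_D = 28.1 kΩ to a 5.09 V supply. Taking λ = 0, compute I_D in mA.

V_GS = V_G = 2.01 V, so V_ov = 2.01 − 1.43 = 0.58 V.
Assume saturation: I_D = ½ k_n V_ov² = 0.5 × 1.8 × 0.58² = 0.303 mA, giving V_DS = V_DD − I_D R_D = 5.09 − 0.303 × 28.1 = -3.42 V.
But -3.42 V < V_ov = 0.58 V, so the device is actually in triode.
In triode I_D = k_n[V_ov V_DS − ½ V_DS²] and I_D = (V_DD − V_DS)/R_D. Equating: 25.3 V_DS² − 30.34 V_DS + 5.09 = 0, giving V_DS = 0.202 V (the root below V_ov).
I_D = (5.09 − 0.202) / 28.1 = 0.174 mA.

I_D = 0.174 mA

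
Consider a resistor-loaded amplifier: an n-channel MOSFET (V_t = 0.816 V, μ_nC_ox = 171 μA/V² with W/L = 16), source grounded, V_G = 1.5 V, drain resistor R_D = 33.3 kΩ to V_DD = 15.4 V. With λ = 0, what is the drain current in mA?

I_D = 0.453 mA

V_GS = V_G = 1.5 V, so V_ov = 1.5 − 0.816 = 0.684 V.
k_n = μ_nC_ox · (W/L) = 2.736 mA/V².
Assume saturation: I_D = ½ k_n V_ov² = 0.5 × 2.736 × 0.684² = 0.64 mA, giving V_DS = V_DD − I_D R_D = 15.4 − 0.64 × 33.3 = -5.91 V.
But -5.91 V < V_ov = 0.684 V, so the device is actually in triode.
In triode I_D = k_n[V_ov V_DS − ½ V_DS²] and I_D = (V_DD − V_DS)/R_D. Equating: 45.6 V_DS² − 63.32 V_DS + 15.4 = 0, giving V_DS = 0.314 V (the root below V_ov).
I_D = (15.4 − 0.314) / 33.3 = 0.453 mA.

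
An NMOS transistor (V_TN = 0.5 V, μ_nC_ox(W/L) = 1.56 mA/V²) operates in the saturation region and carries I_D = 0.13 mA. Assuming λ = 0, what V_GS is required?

In saturation I_D = ½ k_n (V_GS − V_TN)², so V_GS − V_TN = √(2 I_D / k_n) = √(2 × 0.13 / 1.56) = 0.408 V.
V_GS = 0.5 + 0.408 = 0.908 V.

V_GS = 0.908 V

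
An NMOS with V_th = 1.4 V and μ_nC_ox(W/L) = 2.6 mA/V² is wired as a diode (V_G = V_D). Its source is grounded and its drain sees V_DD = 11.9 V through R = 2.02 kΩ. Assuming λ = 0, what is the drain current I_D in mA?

I_D = 4.30 mA

With gate tied to drain, V_GS = V_DS ≥ V_GS − V_th, so the device is in saturation.
KCL at the drain: ½ k_n (V_GS − V_th)² = (V_DD − V_GS)/R.
Let x = V_GS − 1.4. Then 2.63 x² + x − 10.5 = 0, giving x = 1.82 V (positive root), so V_GS = 3.22 V.
I_D = (V_DD − V_GS)/R = (11.9 − 3.22) / 2.02 = 4.3 mA.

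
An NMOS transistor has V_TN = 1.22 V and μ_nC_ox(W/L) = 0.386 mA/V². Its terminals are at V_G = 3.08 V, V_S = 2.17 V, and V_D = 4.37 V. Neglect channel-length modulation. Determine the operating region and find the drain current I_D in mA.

V_GS = V_G − V_S = 3.08 − 2.17 = 0.91 V; V_DS = V_D − V_S = 4.37 − 2.17 = 2.2 V.
V_GS = 0.91 V < V_TN = 1.22 V, so the transistor is in cutoff.

Cutoff; I_D = 0 mA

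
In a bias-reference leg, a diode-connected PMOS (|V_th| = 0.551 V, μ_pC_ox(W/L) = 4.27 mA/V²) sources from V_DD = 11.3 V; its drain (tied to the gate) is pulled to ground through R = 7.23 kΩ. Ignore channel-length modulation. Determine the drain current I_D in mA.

With gate tied to drain, V_SG = V_SD ≥ V_SG − |V_th|, so the device is in saturation.
KCL at the drain: ½ k_p (V_SG − |V_th|)² = (V_DD − V_SG)/R.
Let x = V_SG − 0.551. Then 15.4 x² + x − 10.75 = 0, giving x = 0.803 V (positive root), so V_SG = 1.35 V.
I_D = (V_DD − V_SG)/R = (11.3 − 1.35) / 7.23 = 1.38 mA.

I_D = 1.38 mA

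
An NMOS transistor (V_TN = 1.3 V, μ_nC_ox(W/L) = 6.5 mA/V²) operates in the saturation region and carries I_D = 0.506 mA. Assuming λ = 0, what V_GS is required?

V_GS = 1.69 V

In saturation I_D = ½ k_n (V_GS − V_TN)², so V_GS − V_TN = √(2 I_D / k_n) = √(2 × 0.506 / 6.5) = 0.395 V.
V_GS = 1.3 + 0.395 = 1.69 V.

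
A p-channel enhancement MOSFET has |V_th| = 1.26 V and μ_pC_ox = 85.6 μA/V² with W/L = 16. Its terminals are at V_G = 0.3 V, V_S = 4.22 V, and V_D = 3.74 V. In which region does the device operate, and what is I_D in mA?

Triode; I_D = 1.59 mA

V_SG = V_S − V_G = 4.22 − 0.3 = 3.92 V; V_SD = V_S − V_D = 4.22 − 3.74 = 0.48 V.
k_p = μ_pC_ox · (W/L) = 1.37 mA/V².
V_ov = V_SG − |V_th| = 3.92 − 1.26 = 2.66 V.
Since V_SD = 0.48 V < V_ov = 2.66 V, the device is in the triode region.
I_D = k_p [V_ov · V_SD − ½ V_SD²] = 1.37 × [2.66 × 0.48 − 0.5 × 0.48²] = 1.59 mA.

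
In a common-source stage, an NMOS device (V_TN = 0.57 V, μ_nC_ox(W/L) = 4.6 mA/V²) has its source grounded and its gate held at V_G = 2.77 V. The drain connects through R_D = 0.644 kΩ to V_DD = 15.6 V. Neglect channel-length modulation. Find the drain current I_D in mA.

V_GS = V_G = 2.77 V, so V_ov = 2.77 − 0.57 = 2.2 V.
Assume saturation: I_D = ½ k_n V_ov² = 0.5 × 4.6 × 2.2² = 11.1 mA, giving V_DS = V_DD − I_D R_D = 15.6 − 11.1 × 0.644 = 8.43 V.
V_DS = 8.43 V ≥ V_ov = 2.2 V, confirming saturation.

I_D = 11.1 mA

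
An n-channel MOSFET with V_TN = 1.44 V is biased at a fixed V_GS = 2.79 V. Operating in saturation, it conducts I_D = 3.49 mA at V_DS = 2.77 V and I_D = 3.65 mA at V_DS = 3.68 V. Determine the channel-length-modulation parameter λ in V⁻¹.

λ = 0.0586 V⁻¹

With V_GS fixed, I_D ∝ (1 + λ V_DS) in saturation, so I_D2/I_D1 = (1 + λ V_DS2)/(1 + λ V_DS1).
3.65/3.49 = 1.046 = (1 + 3.68 λ)/(1 + 2.77 λ).
Solving: λ (I_D1 V_DS2 − I_D2 V_DS1) = I_D2 − I_D1, so λ = (3.65 − 3.49) / (3.49 × 3.68 − 3.65 × 2.77) = 0.16 / 2.73 = 0.0586 V⁻¹.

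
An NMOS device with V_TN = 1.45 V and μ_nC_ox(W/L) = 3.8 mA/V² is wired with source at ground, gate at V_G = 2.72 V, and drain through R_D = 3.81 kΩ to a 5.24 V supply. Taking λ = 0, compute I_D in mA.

V_GS = V_G = 2.72 V, so V_ov = 2.72 − 1.45 = 1.27 V.
Assume saturation: I_D = ½ k_n V_ov² = 0.5 × 3.8 × 1.27² = 3.06 mA, giving V_DS = V_DD − I_D R_D = 5.24 − 3.06 × 3.81 = -6.44 V.
But -6.44 V < V_ov = 1.27 V, so the device is actually in triode.
In triode I_D = k_n[V_ov V_DS − ½ V_DS²] and I_D = (V_DD − V_DS)/R_D. Equating: 7.24 V_DS² − 19.39 V_DS + 5.24 = 0, giving V_DS = 0.305 V (the root below V_ov).
I_D = (5.24 − 0.305) / 3.81 = 1.3 mA.

I_D = 1.30 mA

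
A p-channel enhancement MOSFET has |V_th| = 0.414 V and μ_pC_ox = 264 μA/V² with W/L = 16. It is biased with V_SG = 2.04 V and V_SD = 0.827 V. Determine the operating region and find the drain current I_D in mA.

Triode; I_D = 4.24 mA

k_p = μ_pC_ox · (W/L) = 4.224 mA/V².
V_ov = V_SG − |V_th| = 2.04 − 0.414 = 1.63 V.
Since V_SD = 0.827 V < V_ov = 1.63 V, the device is in the triode region.
I_D = k_p [V_ov · V_SD − ½ V_SD²] = 4.224 × [1.63 × 0.827 − 0.5 × 0.827²] = 4.24 mA.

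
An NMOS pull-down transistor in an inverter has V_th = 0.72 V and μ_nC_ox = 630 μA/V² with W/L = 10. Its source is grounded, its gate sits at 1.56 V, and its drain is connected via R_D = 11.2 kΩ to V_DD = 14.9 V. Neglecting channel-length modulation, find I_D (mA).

V_GS = V_G = 1.56 V, so V_ov = 1.56 − 0.72 = 0.84 V.
k_n = μ_nC_ox · (W/L) = 6.3 mA/V².
Assume saturation: I_D = ½ k_n V_ov² = 0.5 × 6.3 × 0.84² = 2.22 mA, giving V_DS = V_DD − I_D R_D = 14.9 − 2.22 × 11.2 = -9.99 V.
But -9.99 V < V_ov = 0.84 V, so the device is actually in triode.
In triode I_D = k_n[V_ov V_DS − ½ V_DS²] and I_D = (V_DD − V_DS)/R_D. Equating: 35.3 V_DS² − 60.27 V_DS + 14.9 = 0, giving V_DS = 0.3 V (the root below V_ov).
I_D = (14.9 − 0.3) / 11.2 = 1.3 mA.

I_D = 1.30 mA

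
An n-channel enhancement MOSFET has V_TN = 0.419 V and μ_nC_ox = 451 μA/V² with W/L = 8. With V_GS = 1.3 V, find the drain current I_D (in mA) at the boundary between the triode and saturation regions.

I_D = 1.40 mA

At the boundary V_DS = V_ov = V_GS − V_TN = 1.3 − 0.419 = 0.881 V.
k_n = μ_nC_ox · (W/L) = 3.608 mA/V².
I_D = ½ k_n V_ov² = 0.5 × 3.608 × 0.881² = 1.4 mA.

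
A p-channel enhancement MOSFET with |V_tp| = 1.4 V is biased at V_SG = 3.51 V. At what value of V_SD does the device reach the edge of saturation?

The boundary between triode and saturation is V_SD = V_SG − |V_tp| = V_ov.
V_ov = 3.51 − 1.4 = 2.11 V.

V_SD,sat = 2.11 V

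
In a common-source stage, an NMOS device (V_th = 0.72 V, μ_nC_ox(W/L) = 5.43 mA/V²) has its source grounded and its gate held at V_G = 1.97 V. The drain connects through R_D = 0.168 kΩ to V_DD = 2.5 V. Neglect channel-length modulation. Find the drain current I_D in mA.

I_D = 4.24 mA

V_GS = V_G = 1.97 V, so V_ov = 1.97 − 0.72 = 1.25 V.
Assume saturation: I_D = ½ k_n V_ov² = 0.5 × 5.43 × 1.25² = 4.24 mA, giving V_DS = V_DD − I_D R_D = 2.5 − 4.24 × 0.168 = 1.79 V.
V_DS = 1.79 V ≥ V_ov = 1.25 V, confirming saturation.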